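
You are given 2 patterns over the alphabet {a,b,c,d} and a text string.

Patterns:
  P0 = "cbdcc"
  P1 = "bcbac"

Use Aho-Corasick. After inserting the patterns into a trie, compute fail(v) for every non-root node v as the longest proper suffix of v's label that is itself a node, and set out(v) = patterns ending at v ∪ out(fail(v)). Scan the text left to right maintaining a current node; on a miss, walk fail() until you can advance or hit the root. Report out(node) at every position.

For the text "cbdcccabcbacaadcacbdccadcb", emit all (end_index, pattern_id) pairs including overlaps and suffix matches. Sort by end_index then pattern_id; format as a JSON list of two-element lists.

Construct AC machine:
Trie (insert patterns):
  n0 'ε': b→6 c→1
  n1 'c': b→2
  n2 'cb': d→3
  n3 'cbd': c→4
  n4 'cbdc': c→5
  n5 'cbdcc': ·  [P0 ends]
  n6 'b': c→7
  n7 'bc': b→8
  n8 'bcb': a→9
  n9 'bcba': c→10
  n10 'bcbac': ·  [P1 ends]

BFS fail/out derivation:
  fail(1) 'c': from fail(0)=0 chase 'c': 0 ⇒ 0;  out=∅∪out(0)=∅
  fail(6) 'b': from fail(0)=0 chase 'b': 0 ⇒ 0;  out=∅∪out(0)=∅
  fail(2) 'cb': from fail(1)=0 chase 'b': 0 ⇒ 6;  out=∅∪out(6)=∅
  fail(7) 'bc': from fail(6)=0 chase 'c': 0 ⇒ 1;  out=∅∪out(1)=∅
  fail(3) 'cbd': from fail(2)=6 chase 'd': 6→0 ⇒ 0;  out=∅∪out(0)=∅
  fail(8) 'bcb': from fail(7)=1 chase 'b': 1 ⇒ 2;  out=∅∪out(2)=∅
  fail(4) 'cbdc': from fail(3)=0 chase 'c': 0 ⇒ 1;  out=∅∪out(1)=∅
  fail(9) 'bcba': from fail(8)=2 chase 'a': 2→6→0 ⇒ 0;  out=∅∪out(0)=∅
  fail(5) 'cbdcc': from fail(4)=1 chase 'c': 1→0 ⇒ 1;  out={0}∪out(1)={0}
  fail(10) 'bcbac': from fail(9)=0 chase 'c': 0 ⇒ 1;  out={1}∪out(1)={1}

Scan:
[0] read 'c'  n0⇒n1
[1] read 'b'  n1⇒n2
[2] read 'd'  n2⇒n3
[3] read 'c'  n3⇒n4
[4] read 'c'  n4⇒n5  emit P0@[0:4]
[5] read 'c'  n5⇒n1 ·f
[6] read 'a'  n1⇒n0 ·f
[7] read 'b'  n0⇒n6
[8] read 'c'  n6⇒n7
[9] read 'b'  n7⇒n8
[10] read 'a'  n8⇒n9
[11] read 'c'  n9⇒n10  emit P1@[7:11]
[12] read 'a'  n10⇒n0 ·f
[13] read 'a'  n0⇒n0
[14] read 'd'  n0⇒n0
[15] read 'c'  n0⇒n1
[16] read 'a'  n1⇒n0 ·f
[17] read 'c'  n0⇒n1
[18] read 'b'  n1⇒n2
[19] read 'd'  n2⇒n3
[20] read 'c'  n3⇒n4
[21] read 'c'  n4⇒n5  emit P0@[17:21]
[22] read 'a'  n5⇒n0 ·f
[23] read 'd'  n0⇒n0
[24] read 'c'  n0⇒n1
[25] read 'b'  n1⇒n2

All matches (sorted): [[4,0],[11,1],[21,0]]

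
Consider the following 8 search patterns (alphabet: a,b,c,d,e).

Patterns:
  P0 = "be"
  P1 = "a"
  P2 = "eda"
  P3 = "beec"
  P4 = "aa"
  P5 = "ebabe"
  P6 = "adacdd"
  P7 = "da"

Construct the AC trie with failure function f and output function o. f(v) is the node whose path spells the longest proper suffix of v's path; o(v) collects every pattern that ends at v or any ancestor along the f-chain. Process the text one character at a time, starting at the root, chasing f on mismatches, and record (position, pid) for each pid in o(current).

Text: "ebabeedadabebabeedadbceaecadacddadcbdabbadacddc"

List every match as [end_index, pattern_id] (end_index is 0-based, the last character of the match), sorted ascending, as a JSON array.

Build:
Trie (insert patterns):
  n0 'ε': a→3 b→1 d→19 e→4
  n1 'b': e→2
  n2 'be': e→7  ←P0
  n3 'a': a→9 d→14  ←P1
  n4 'e': b→10 d→5
  n5 'ed': a→6
  n6 'eda': ·  ←P2
  n7 'bee': c→8
  n8 'beec': ·  ←P3
  n9 'aa': ·  ←P4
  n10 'eb': a→11
  n11 'eba': b→12
  n12 'ebab': e→13
  n13 'ebabe': ·  ←P5
  n14 'ad': a→15
  n15 'ada': c→16
  n16 'adac': d→17
  n17 'adacd': d→18
  n18 'adacdd': ·  ←P6
  n19 'd': a→20
  n20 'da': ·  ←P7

BFS fail/out derivation:
  n1('b'): parent n0 fail=0; on 'b' 0 → fail=0;  out ∅∪∅=∅
  n3('a'): parent n0 fail=0; on 'a' 0 → fail=0;  out {1}∪∅={1}
  n4('e'): parent n0 fail=0; on 'e' 0 → fail=0;  out ∅∪∅=∅
  n19('d'): parent n0 fail=0; on 'd' 0 → fail=0;  out ∅∪∅=∅
  n2('be'): parent n1 fail=0; on 'e' 0 → fail=4;  out {0}∪∅={0}
  n5('ed'): parent n4 fail=0; on 'd' 0 → fail=19;  out ∅∪∅=∅
  n9('aa'): parent n3 fail=0; on 'a' 0 → fail=3;  out {4}∪{1}={1,4}
  n10('eb'): parent n4 fail=0; on 'b' 0 → fail=1;  out ∅∪∅=∅
  n14('ad'): parent n3 fail=0; on 'd' 0 → fail=19;  out ∅∪∅=∅
  n20('da'): parent n19 fail=0; on 'a' 0 → fail=3;  out {7}∪{1}={1,7}
  n6('eda'): parent n5 fail=19; on 'a' 19 → fail=20;  out {2}∪{1,7}={1,2,7}
  n7('bee'): parent n2 fail=4; on 'e' 4→0 → fail=4;  out ∅∪∅=∅
  n11('eba'): parent n10 fail=1; on 'a' 1→0 → fail=3;  out ∅∪{1}={1}
  n15('ada'): parent n14 fail=19; on 'a' 19 → fail=20;  out ∅∪{1,7}={1,7}
  n8('beec'): parent n7 fail=4; on 'c' 4→0 → fail=0;  out {3}∪∅={3}
  n12('ebab'): parent n11 fail=3; on 'b' 3→0 → fail=1;  out ∅∪∅=∅
  n16('adac'): parent n15 fail=20; on 'c' 20→3→0 → fail=0;  out ∅∪∅=∅
  n13('ebabe'): parent n12 fail=1; on 'e' 1 → fail=2;  out {5}∪{0}={0,5}
  n17('adacd'): parent n16 fail=0; on 'd' 0 → fail=19;  out ∅∪∅=∅
  n18('adacdd'): parent n17 fail=19; on 'd' 19→0 → fail=19;  out {6}∪∅={6}

Text stream:
pos 0 'e': at 4
pos 1 'b': at 10
pos 2 'a': at 11  ** P1@[2:2]
pos 3 'b': at 12
pos 4 'e': at 13  ** P0@[3:4],P5@[0:4]
pos 5 'e': at 7 (fail-walked)
pos 6 'd': at 5 (fail-walked)
pos 7 'a': at 6  ** P1@[7:7],P2@[5:7],P7@[6:7]
pos 8 'd': at 14 (fail-walked)
pos 9 'a': at 15  ** P1@[9:9],P7@[8:9]
pos 10 'b': at 1 (fail-walked)
pos 11 'e': at 2  ** P0@[10:11]
pos 12 'b': at 10 (fail-walked)
pos 13 'a': at 11  ** P1@[13:13]
pos 14 'b': at 12
pos 15 'e': at 13  ** P0@[14:15],P5@[11:15]
pos 16 'e': at 7 (fail-walked)
pos 17 'd': at 5 (fail-walked)
pos 18 'a': at 6  ** P1@[18:18],P2@[16:18],P7@[17:18]
pos 19 'd': at 14 (fail-walked)
pos 20 'b': at 1 (fail-walked)
pos 21 'c': at 0 (fail-walked)
pos 22 'e': at 4
pos 23 'a': at 3 (fail-walked)  ** P1@[23:23]
pos 24 'e': at 4 (fail-walked)
pos 25 'c': at 0 (fail-walked)
pos 26 'a': at 3  ** P1@[26:26]
pos 27 'd': at 14
pos 28 'a': at 15  ** P1@[28:28],P7@[27:28]
pos 29 'c': at 16
pos 30 'd': at 17
pos 31 'd': at 18  ** P6@[26:31]
pos 32 'a': at 20 (fail-walked)  ** P1@[32:32],P7@[31:32]
pos 33 'd': at 14 (fail-walked)
pos 34 'c': at 0 (fail-walked)
pos 35 'b': at 1
pos 36 'd': at 19 (fail-walked)
pos 37 'a': at 20  ** P1@[37:37],P7@[36:37]
pos 38 'b': at 1 (fail-walked)
pos 39 'b': at 1 (fail-walked)
pos 40 'a': at 3 (fail-walked)  ** P1@[40:40]
pos 41 'd': at 14
pos 42 'a': at 15  ** P1@[42:42],P7@[41:42]
pos 43 'c': at 16
pos 44 'd': at 17
pos 45 'd': at 18  ** P6@[40:45]
pos 46 'c': at 0 (fail-walked)

All matches (sorted): [[2,1],[4,0],[4,5],[7,1],[7,2],[7,7],[9,1],[9,7],[11,0],[13,1],[15,0],[15,5],[18,1],[18,2],[18,7],[23,1],[26,1],[28,1],[28,7],[31,6],[32,1],[32,7],[37,1],[37,7],[40,1],[42,1],[42,7],[45,6]]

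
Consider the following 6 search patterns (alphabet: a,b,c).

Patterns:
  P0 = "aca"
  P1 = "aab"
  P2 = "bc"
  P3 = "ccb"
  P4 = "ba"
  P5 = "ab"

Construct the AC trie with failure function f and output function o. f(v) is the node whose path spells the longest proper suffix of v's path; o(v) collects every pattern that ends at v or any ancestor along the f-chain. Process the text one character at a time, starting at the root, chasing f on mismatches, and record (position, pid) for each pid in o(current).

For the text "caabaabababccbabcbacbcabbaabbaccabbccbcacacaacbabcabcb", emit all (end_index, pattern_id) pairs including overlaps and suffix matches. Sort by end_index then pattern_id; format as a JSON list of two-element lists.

Build:
Trie (insert patterns):
  n0 'ε': a→1 b→6 c→8
  n1 'a': a→4 b→12 c→2
  n2 'ac': a→3
  n3 'aca': ·  [P0 ends]
  n4 'aa': b→5
  n5 'aab': ·  [P1 ends]
  n6 'b': a→11 c→7
  n7 'bc': ·  [P2 ends]
  n8 'c': c→9
  n9 'cc': b→10
  n10 'ccb': ·  [P3 ends]
  n11 'ba': ·  [P4 ends]
  n12 'ab': ·  [P5 ends]

BFS fail/out derivation:
  fail(1) 'a': from fail(0)=0 chase 'a': 0 ⇒ 0;  out=∅∪out(0)=∅
  fail(6) 'b': from fail(0)=0 chase 'b': 0 ⇒ 0;  out=∅∪out(0)=∅
  fail(8) 'c': from fail(0)=0 chase 'c': 0 ⇒ 0;  out=∅∪out(0)=∅
  fail(2) 'ac': from fail(1)=0 chase 'c': 0 ⇒ 8;  out=∅∪out(8)=∅
  fail(4) 'aa': from fail(1)=0 chase 'a': 0 ⇒ 1;  out=∅∪out(1)=∅
  fail(7) 'bc': from fail(6)=0 chase 'c': 0 ⇒ 8;  out={2}∪out(8)={2}
  fail(9) 'cc': from fail(8)=0 chase 'c': 0 ⇒ 8;  out=∅∪out(8)=∅
  fail(11) 'ba': from fail(6)=0 chase 'a': 0 ⇒ 1;  out={4}∪out(1)={4}
  fail(12) 'ab': from fail(1)=0 chase 'b': 0 ⇒ 6;  out={5}∪out(6)={5}
  fail(3) 'aca': from fail(2)=8 chase 'a': 8→0 ⇒ 1;  out={0}∪out(1)={0}
  fail(5) 'aab': from fail(4)=1 chase 'b': 1 ⇒ 12;  out={1}∪out(12)={1,5}
  fail(10) 'ccb': from fail(9)=8 chase 'b': 8→0 ⇒ 6;  out={3}∪out(6)={3}

Text stream:
i=0 'c': node 0→8
i=1 'a': node 8→1 ·f
i=2 'a': node 1→4
i=3 'b': node 4→5  emit P1@[1:3],P5@[2:3]
i=4 'a': node 5→11 ·f  emit P4@[3:4]
i=5 'a': node 11→4 ·f
i=6 'b': node 4→5  emit P1@[4:6],P5@[5:6]
i=7 'a': node 5→11 ·f  emit P4@[6:7]
i=8 'b': node 11→12 ·f  emit P5@[7:8]
i=9 'a': node 12→11 ·f  emit P4@[8:9]
i=10 'b': node 11→12 ·f  emit P5@[9:10]
i=11 'c': node 12→7 ·f  emit P2@[10:11]
i=12 'c': node 7→9 ·f
i=13 'b': node 9→10  emit P3@[11:13]
i=14 'a': node 10→11 ·f  emit P4@[13:14]
i=15 'b': node 11→12 ·f  emit P5@[14:15]
i=16 'c': node 12→7 ·f  emit P2@[15:16]
i=17 'b': node 7→6 ·f
i=18 'a': node 6→11  emit P4@[17:18]
i=19 'c': node 11→2 ·f
i=20 'b': node 2→6 ·f
i=21 'c': node 6→7  emit P2@[20:21]
i=22 'a': node 7→1 ·f
i=23 'b': node 1→12  emit P5@[22:23]
i=24 'b': node 12→6 ·f
i=25 'a': node 6→11  emit P4@[24:25]
i=26 'a': node 11→4 ·f
i=27 'b': node 4→5  emit P1@[25:27],P5@[26:27]
i=28 'b': node 5→6 ·f
i=29 'a': node 6→11  emit P4@[28:29]
i=30 'c': node 11→2 ·f
i=31 'c': node 2→9 ·f
i=32 'a': node 9→1 ·f
i=33 'b': node 1→12  emit P5@[32:33]
i=34 'b': node 12→6 ·f
i=35 'c': node 6→7  emit P2@[34:35]
i=36 'c': node 7→9 ·f
i=37 'b': node 9→10  emit P3@[35:37]
i=38 'c': node 10→7 ·f  emit P2@[37:38]
i=39 'a': node 7→1 ·f
i=40 'c': node 1→2
i=41 'a': node 2→3  emit P0@[39:41]
i=42 'c': node 3→2 ·f
i=43 'a': node 2→3  emit P0@[41:43]
i=44 'a': node 3→4 ·f
i=45 'c': node 4→2 ·f
i=46 'b': node 2→6 ·f
i=47 'a': node 6→11  emit P4@[46:47]
i=48 'b': node 11→12 ·f  emit P5@[47:48]
i=49 'c': node 12→7 ·f  emit P2@[48:49]
i=50 'a': node 7→1 ·f
i=51 'b': node 1→12  emit P5@[50:51]
i=52 'c': node 12→7 ·f  emit P2@[51:52]
i=53 'b': node 7→6 ·f

Result: [[3,1],[3,5],[4,4],[6,1],[6,5],[7,4],[8,5],[9,4],[10,5],[11,2],[13,3],[14,4],[15,5],[16,2],[18,4],[21,2],[23,5],[25,4],[27,1],[27,5],[29,4],[33,5],[35,2],[37,3],[38,2],[41,0],[43,0],[47,4],[48,5],[49,2],[51,5],[52,2]]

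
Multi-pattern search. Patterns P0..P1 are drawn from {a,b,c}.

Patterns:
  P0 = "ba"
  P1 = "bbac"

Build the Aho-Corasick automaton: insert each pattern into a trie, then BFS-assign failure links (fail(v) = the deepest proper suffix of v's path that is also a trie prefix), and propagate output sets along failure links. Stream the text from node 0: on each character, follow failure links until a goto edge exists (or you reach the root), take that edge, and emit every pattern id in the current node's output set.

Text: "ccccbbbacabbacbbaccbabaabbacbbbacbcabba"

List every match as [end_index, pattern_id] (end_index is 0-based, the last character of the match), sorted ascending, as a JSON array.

Build automaton:
Trie (insert patterns):
  n0 'ε': b→1
  n1 'b': a→2 b→3
  n2 'ba': ·  [P0 ends]
  n3 'bb': a→4
  n4 'bba': c→5
  n5 'bbac': ·  [P1 ends]

Failure links (BFS by depth):
  fail(1) 'b': from fail(0)=0 chase 'b': 0 ⇒ 0;  out=∅∪out(0)=∅
  fail(2) 'ba': from fail(1)=0 chase 'a': 0 ⇒ 0;  out={0}∪out(0)={0}
  fail(3) 'bb': from fail(1)=0 chase 'b': 0 ⇒ 1;  out=∅∪out(1)=∅
  fail(4) 'bba': from fail(3)=1 chase 'a': 1 ⇒ 2;  out=∅∪out(2)={0}
  fail(5) 'bbac': from fail(4)=2 chase 'c': 2→0 ⇒ 0;  out={1}∪out(0)={1}

Text stream:
pos 0 'c': at 0
pos 1 'c': at 0
pos 2 'c': at 0
pos 3 'c': at 0
pos 4 'b': at 1
pos 5 'b': at 3
pos 6 'b': at 3 (via fail)
pos 7 'a': at 4  emit P0@[6:7]
pos 8 'c': at 5  emit P1@[5:8]
pos 9 'a': at 0 (via fail)
pos 10 'b': at 1
pos 11 'b': at 3
pos 12 'a': at 4  emit P0@[11:12]
pos 13 'c': at 5  emit P1@[10:13]
pos 14 'b': at 1 (via fail)
pos 15 'b': at 3
pos 16 'a': at 4  emit P0@[15:16]
pos 17 'c': at 5  emit P1@[14:17]
pos 18 'c': at 0 (via fail)
pos 19 'b': at 1
pos 20 'a': at 2  emit P0@[19:20]
pos 21 'b': at 1 (via fail)
pos 22 'a': at 2  emit P0@[21:22]
pos 23 'a': at 0 (via fail)
pos 24 'b': at 1
pos 25 'b': at 3
pos 26 'a': at 4  emit P0@[25:26]
pos 27 'c': at 5  emit P1@[24:27]
pos 28 'b': at 1 (via fail)
pos 29 'b': at 3
pos 30 'b': at 3 (via fail)
pos 31 'a': at 4  emit P0@[30:31]
pos 32 'c': at 5  emit P1@[29:32]
pos 33 'b': at 1 (via fail)
pos 34 'c': at 0 (via fail)
pos 35 'a': at 0
pos 36 'b': at 1
pos 37 'b': at 3
pos 38 'a': at 4  emit P0@[37:38]

Result: [[7,0],[8,1],[12,0],[13,1],[16,0],[17,1],[20,0],[22,0],[26,0],[27,1],[31,0],[32,1],[38,0]]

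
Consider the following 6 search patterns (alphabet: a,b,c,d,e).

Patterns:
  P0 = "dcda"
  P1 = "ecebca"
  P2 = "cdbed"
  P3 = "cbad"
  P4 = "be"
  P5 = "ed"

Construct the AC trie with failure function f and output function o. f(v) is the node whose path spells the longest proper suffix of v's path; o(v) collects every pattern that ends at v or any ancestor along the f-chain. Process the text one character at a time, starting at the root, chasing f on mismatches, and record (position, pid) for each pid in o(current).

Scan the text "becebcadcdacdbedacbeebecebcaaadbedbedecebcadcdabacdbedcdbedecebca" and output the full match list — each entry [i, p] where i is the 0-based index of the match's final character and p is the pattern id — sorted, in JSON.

Construct AC machine:
Trie nodes:
  0='ε' goto b→19 c→11 d→1 e→5
  1='d' goto c→2
  2='dc' goto d→3
  3='dcd' goto a→4
  4='dcda' goto ·  [P0 ends]
  5='e' goto c→6 d→21
  6='ec' goto e→7
  7='ece' goto b→8
  8='eceb' goto c→9
  9='ecebc' goto a→10
  10='ecebca' goto ·  [P1 ends]
  11='c' goto b→16 d→12
  12='cd' goto b→13
  13='cdb' goto e→14
  14='cdbe' goto d→15
  15='cdbed' goto ·  [P2 ends]
  16='cb' goto a→17
  17='cba' goto d→18
  18='cbad' goto ·  [P3 ends]
  19='b' goto e→20
  20='be' goto ·  [P4 ends]
  21='ed' goto ·  [P5 ends]

BFS fail/out derivation:
  fail(1) 'd': from fail(0)=0 chase 'd': 0 ⇒ 0;  out=∅∪out(0)=∅
  fail(5) 'e': from fail(0)=0 chase 'e': 0 ⇒ 0;  out=∅∪out(0)=∅
  fail(11) 'c': from fail(0)=0 chase 'c': 0 ⇒ 0;  out=∅∪out(0)=∅
  fail(19) 'b': from fail(0)=0 chase 'b': 0 ⇒ 0;  out=∅∪out(0)=∅
  fail(2) 'dc': from fail(1)=0 chase 'c': 0 ⇒ 11;  out=∅∪out(11)=∅
  fail(6) 'ec': from fail(5)=0 chase 'c': 0 ⇒ 11;  out=∅∪out(11)=∅
  fail(12) 'cd': from fail(11)=0 chase 'd': 0 ⇒ 1;  out=∅∪out(1)=∅
  fail(16) 'cb': from fail(11)=0 chase 'b': 0 ⇒ 19;  out=∅∪out(19)=∅
  fail(20) 'be': from fail(19)=0 chase 'e': 0 ⇒ 5;  out={4}∪out(5)={4}
  fail(21) 'ed': from fail(5)=0 chase 'd': 0 ⇒ 1;  out={5}∪out(1)={5}
  fail(3) 'dcd': from fail(2)=11 chase 'd': 11 ⇒ 12;  out=∅∪out(12)=∅
  fail(7) 'ece': from fail(6)=11 chase 'e': 11→0 ⇒ 5;  out=∅∪out(5)=∅
  fail(13) 'cdb': from fail(12)=1 chase 'b': 1→0 ⇒ 19;  out=∅∪out(19)=∅
  fail(17) 'cba': from fail(16)=19 chase 'a': 19→0 ⇒ 0;  out=∅∪out(0)=∅
  fail(4) 'dcda': from fail(3)=12 chase 'a': 12→1→0 ⇒ 0;  out={0}∪out(0)={0}
  fail(8) 'eceb': from fail(7)=5 chase 'b': 5→0 ⇒ 19;  out=∅∪out(19)=∅
  fail(14) 'cdbe': from fail(13)=19 chase 'e': 19 ⇒ 20;  out=∅∪out(20)={4}
  fail(18) 'cbad': from fail(17)=0 chase 'd': 0 ⇒ 1;  out={3}∪out(1)={3}
  fail(9) 'ecebc': from fail(8)=19 chase 'c': 19→0 ⇒ 11;  out=∅∪out(11)=∅
  fail(15) 'cdbed': from fail(14)=20 chase 'd': 20→5 ⇒ 21;  out={2}∪out(21)={2,5}
  fail(10) 'ecebca': from fail(9)=11 chase 'a': 11→0 ⇒ 0;  out={1}∪out(0)={1}

Text stream:
pos 0 'b': at 19
pos 1 'e': at 20  ** P4@[0:1]
pos 2 'c': at 6 ·f
pos 3 'e': at 7
pos 4 'b': at 8
pos 5 'c': at 9
pos 6 'a': at 10  ** P1@[1:6]
pos 7 'd': at 1 ·f
pos 8 'c': at 2
pos 9 'd': at 3
pos 10 'a': at 4  ** P0@[7:10]
pos 11 'c': at 11 ·f
pos 12 'd': at 12
pos 13 'b': at 13
pos 14 'e': at 14  ** P4@[13:14]
pos 15 'd': at 15  ** P2@[11:15],P5@[14:15]
pos 16 'a': at 0 ·f
pos 17 'c': at 11
pos 18 'b': at 16
pos 19 'e': at 20 ·f  ** P4@[18:19]
pos 20 'e': at 5 ·f
pos 21 'b': at 19 ·f
pos 22 'e': at 20  ** P4@[21:22]
pos 23 'c': at 6 ·f
pos 24 'e': at 7
pos 25 'b': at 8
pos 26 'c': at 9
pos 27 'a': at 10  ** P1@[22:27]
pos 28 'a': at 0 ·f
pos 29 'a': at 0
pos 30 'd': at 1
pos 31 'b': at 19 ·f
pos 32 'e': at 20  ** P4@[31:32]
pos 33 'd': at 21 ·f  ** P5@[32:33]
pos 34 'b': at 19 ·f
pos 35 'e': at 20  ** P4@[34:35]
pos 36 'd': at 21 ·f  ** P5@[35:36]
pos 37 'e': at 5 ·f
pos 38 'c': at 6
pos 39 'e': at 7
pos 40 'b': at 8
pos 41 'c': at 9
pos 42 'a': at 10  ** P1@[37:42]
pos 43 'd': at 1 ·f
pos 44 'c': at 2
pos 45 'd': at 3
pos 46 'a': at 4  ** P0@[43:46]
pos 47 'b': at 19 ·f
pos 48 'a': at 0 ·f
pos 49 'c': at 11
pos 50 'd': at 12
pos 51 'b': at 13
pos 52 'e': at 14  ** P4@[51:52]
pos 53 'd': at 15  ** P2@[49:53],P5@[52:53]
pos 54 'c': at 2 ·f
pos 55 'd': at 3
pos 56 'b': at 13 ·f
pos 57 'e': at 14  ** P4@[56:57]
pos 58 'd': at 15  ** P2@[54:58],P5@[57:58]
pos 59 'e': at 5 ·f
pos 60 'c': at 6
pos 61 'e': at 7
pos 62 'b': at 8
pos 63 'c': at 9
pos 64 'a': at 10  ** P1@[59:64]

All matches (sorted): [[1,4],[6,1],[10,0],[14,4],[15,2],[15,5],[19,4],[22,4],[27,1],[32,4],[33,5],[35,4],[36,5],[42,1],[46,0],[52,4],[53,2],[53,5],[57,4],[58,2],[58,5],[64,1]]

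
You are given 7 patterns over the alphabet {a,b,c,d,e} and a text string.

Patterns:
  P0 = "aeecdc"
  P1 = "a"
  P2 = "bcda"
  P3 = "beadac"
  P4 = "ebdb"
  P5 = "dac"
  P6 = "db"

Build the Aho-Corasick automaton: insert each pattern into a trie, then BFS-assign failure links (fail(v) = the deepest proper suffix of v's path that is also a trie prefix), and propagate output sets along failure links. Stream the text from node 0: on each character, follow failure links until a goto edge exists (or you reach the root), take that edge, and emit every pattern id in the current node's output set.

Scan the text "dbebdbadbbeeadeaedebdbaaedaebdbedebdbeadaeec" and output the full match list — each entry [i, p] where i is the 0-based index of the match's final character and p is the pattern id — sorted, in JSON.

Construct AC machine:
Trie (insert patterns):
  0='ε' goto a→1 b→7 d→20 e→16
  1='a' goto e→2  [P1 ends]
  2='ae' goto e→3
  3='aee' goto c→4
  4='aeec' goto d→5
  5='aeecd' goto c→6
  6='aeecdc' goto ·  [P0 ends]
  7='b' goto c→8 e→11
  8='bc' goto d→9
  9='bcd' goto a→10
  10='bcda' goto ·  [P2 ends]
  11='be' goto a→12
  12='bea' goto d→13
  13='bead' goto a→14
  14='beada' goto c→15
  15='beadac' goto ·  [P3 ends]
  16='e' goto b→17
  17='eb' goto d→18
  18='ebd' goto b→19
  19='ebdb' goto ·  [P4 ends]
  20='d' goto a→21 b→23
  21='da' goto c→22
  22='dac' goto ·  [P5 ends]
  23='db' goto ·  [P6 ends]

Failure links (BFS by depth):
  n1('a'): parent n0 fail=0; on 'a' 0 → fail=0;  out {1}∪∅={1}
  n7('b'): parent n0 fail=0; on 'b' 0 → fail=0;  out ∅∪∅=∅
  n16('e'): parent n0 fail=0; on 'e' 0 → fail=0;  out ∅∪∅=∅
  n20('d'): parent n0 fail=0; on 'd' 0 → fail=0;  out ∅∪∅=∅
  n2('ae'): parent n1 fail=0; on 'e' 0 → fail=16;  out ∅∪∅=∅
  n8('bc'): parent n7 fail=0; on 'c' 0 → fail=0;  out ∅∪∅=∅
  n11('be'): parent n7 fail=0; on 'e' 0 → fail=16;  out ∅∪∅=∅
  n17('eb'): parent n16 fail=0; on 'b' 0 → fail=7;  out ∅∪∅=∅
  n21('da'): parent n20 fail=0; on 'a' 0 → fail=1;  out ∅∪{1}={1}
  n23('db'): parent n20 fail=0; on 'b' 0 → fail=7;  out {6}∪∅={6}
  n3('aee'): parent n2 fail=16; on 'e' 16→0 → fail=16;  out ∅∪∅=∅
  n9('bcd'): parent n8 fail=0; on 'd' 0 → fail=20;  out ∅∪∅=∅
  n12('bea'): parent n11 fail=16; on 'a' 16→0 → fail=1;  out ∅∪{1}={1}
  n18('ebd'): parent n17 fail=7; on 'd' 7→0 → fail=20;  out ∅∪∅=∅
  n22('dac'): parent n21 fail=1; on 'c' 1→0 → fail=0;  out {5}∪∅={5}
  n4('aeec'): parent n3 fail=16; on 'c' 16→0 → fail=0;  out ∅∪∅=∅
  n10('bcda'): parent n9 fail=20; on 'a' 20 → fail=21;  out {2}∪{1}={1,2}
  n13('bead'): parent n12 fail=1; on 'd' 1→0 → fail=20;  out ∅∪∅=∅
  n19('ebdb'): parent n18 fail=20; on 'b' 20 → fail=23;  out {4}∪{6}={4,6}
  n5('aeecd'): parent n4 fail=0; on 'd' 0 → fail=20;  out ∅∪∅=∅
  n14('beada'): parent n13 fail=20; on 'a' 20 → fail=21;  out ∅∪{1}={1}
  n6('aeecdc'): parent n5 fail=20; on 'c' 20→0 → fail=0;  out {0}∪∅={0}
  n15('beadac'): parent n14 fail=21; on 'c' 21 → fail=22;  out {3}∪{5}={3,5}

Scan:
i=0 'd': node 0→20
i=1 'b': node 20→23  → match P6@[0:1]
i=2 'e': node 23→11 ·f
i=3 'b': node 11→17 ·f
i=4 'd': node 17→18
i=5 'b': node 18→19  → match P4@[2:5],P6@[4:5]
i=6 'a': node 19→1 ·f  → match P1@[6:6]
i=7 'd': node 1→20 ·f
i=8 'b': node 20→23  → match P6@[7:8]
i=9 'b': node 23→7 ·f
i=10 'e': node 7→11
i=11 'e': node 11→16 ·f
i=12 'a': node 16→1 ·f  → match P1@[12:12]
i=13 'd': node 1→20 ·f
i=14 'e': node 20→16 ·f
i=15 'a': node 16→1 ·f  → match P1@[15:15]
i=16 'e': node 1→2
i=17 'd': node 2→20 ·f
i=18 'e': node 20→16 ·f
i=19 'b': node 16→17
i=20 'd': node 17→18
i=21 'b': node 18→19  → match P4@[18:21],P6@[20:21]
i=22 'a': node 19→1 ·f  → match P1@[22:22]
i=23 'a': node 1→1 ·f  → match P1@[23:23]
i=24 'e': node 1→2
i=25 'd': node 2→20 ·f
i=26 'a': node 20→21  → match P1@[26:26]
i=27 'e': node 21→2 ·f
i=28 'b': node 2→17 ·f
i=29 'd': node 17→18
i=30 'b': node 18→19  → match P4@[27:30],P6@[29:30]
i=31 'e': node 19→11 ·f
i=32 'd': node 11→20 ·f
i=33 'e': node 20→16 ·f
i=34 'b': node 16→17
i=35 'd': node 17→18
i=36 'b': node 18→19  → match P4@[33:36],P6@[35:36]
i=37 'e': node 19→11 ·f
i=38 'a': node 11→12  → match P1@[38:38]
i=39 'd': node 12→13
i=40 'a': node 13→14  → match P1@[40:40]
i=41 'e': node 14→2 ·f
i=42 'e': node 2→3
i=43 'c': node 3→4

All matches (sorted): [[1,6],[5,4],[5,6],[6,1],[8,6],[12,1],[15,1],[21,4],[21,6],[22,1],[23,1],[26,1],[30,4],[30,6],[36,4],[36,6],[38,1],[40,1]]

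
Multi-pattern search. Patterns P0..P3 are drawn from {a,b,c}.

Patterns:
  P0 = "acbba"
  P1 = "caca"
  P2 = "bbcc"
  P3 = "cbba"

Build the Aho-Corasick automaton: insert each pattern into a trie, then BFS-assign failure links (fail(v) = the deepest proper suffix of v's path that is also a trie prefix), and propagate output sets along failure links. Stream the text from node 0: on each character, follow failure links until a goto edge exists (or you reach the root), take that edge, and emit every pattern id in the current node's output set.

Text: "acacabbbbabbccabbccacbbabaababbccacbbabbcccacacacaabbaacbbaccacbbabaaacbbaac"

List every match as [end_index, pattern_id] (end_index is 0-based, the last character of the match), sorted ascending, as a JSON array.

Build automaton:
Trie nodes:
  0='ε' goto a→1 b→10 c→6
  1='a' goto c→2
  2='ac' goto b→3
  3='acb' goto b→4
  4='acbb' goto a→5
  5='acbba' goto ·  ←P0
  6='c' goto a→7 b→14
  7='ca' goto c→8
  8='cac' goto a→9
  9='caca' goto ·  ←P1
  10='b' goto b→11
  11='bb' goto c→12
  12='bbc' goto c→13
  13='bbcc' goto ·  ←P2
  14='cb' goto b→15
  15='cbb' goto a→16
  16='cbba' goto ·  ←P3

BFS fail/out derivation:
  fail(1) 'a': from fail(0)=0 chase 'a': 0 ⇒ 0;  out=∅∪out(0)=∅
  fail(6) 'c': from fail(0)=0 chase 'c': 0 ⇒ 0;  out=∅∪out(0)=∅
  fail(10) 'b': from fail(0)=0 chase 'b': 0 ⇒ 0;  out=∅∪out(0)=∅
  fail(2) 'ac': from fail(1)=0 chase 'c': 0 ⇒ 6;  out=∅∪out(6)=∅
  fail(7) 'ca': from fail(6)=0 chase 'a': 0 ⇒ 1;  out=∅∪out(1)=∅
  fail(11) 'bb': from fail(10)=0 chase 'b': 0 ⇒ 10;  out=∅∪out(10)=∅
  fail(14) 'cb': from fail(6)=0 chase 'b': 0 ⇒ 10;  out=∅∪out(10)=∅
  fail(3) 'acb': from fail(2)=6 chase 'b': 6 ⇒ 14;  out=∅∪out(14)=∅
  fail(8) 'cac': from fail(7)=1 chase 'c': 1 ⇒ 2;  out=∅∪out(2)=∅
  fail(12) 'bbc': from fail(11)=10 chase 'c': 10→0 ⇒ 6;  out=∅∪out(6)=∅
  fail(15) 'cbb': from fail(14)=10 chase 'b': 10 ⇒ 11;  out=∅∪out(11)=∅
  fail(4) 'acbb': from fail(3)=14 chase 'b': 14 ⇒ 15;  out=∅∪out(15)=∅
  fail(9) 'caca': from fail(8)=2 chase 'a': 2→6 ⇒ 7;  out={1}∪out(7)={1}
  fail(13) 'bbcc': from fail(12)=6 chase 'c': 6→0 ⇒ 6;  out={2}∪out(6)={2}
  fail(16) 'cbba': from fail(15)=11 chase 'a': 11→10→0 ⇒ 1;  out={3}∪out(1)={3}
  fail(5) 'acbba': from fail(4)=15 chase 'a': 15 ⇒ 16;  out={0}∪out(16)={0,3}

Text stream:
i=0 'a': node 0→1
i=1 'c': node 1→2
i=2 'a': node 2→7 (fail-walked)
i=3 'c': node 7→8
i=4 'a': node 8→9  → match P1@[1:4]
i=5 'b': node 9→10 (fail-walked)
i=6 'b': node 10→11
i=7 'b': node 11→11 (fail-walked)
i=8 'b': node 11→11 (fail-walked)
i=9 'a': node 11→1 (fail-walked)
i=10 'b': node 1→10 (fail-walked)
i=11 'b': node 10→11
i=12 'c': node 11→12
i=13 'c': node 12→13  → match P2@[10:13]
i=14 'a': node 13→7 (fail-walked)
i=15 'b': node 7→10 (fail-walked)
i=16 'b': node 10→11
i=17 'c': node 11→12
i=18 'c': node 12→13  → match P2@[15:18]
i=19 'a': node 13→7 (fail-walked)
i=20 'c': node 7→8
i=21 'b': node 8→3 (fail-walked)
i=22 'b': node 3→4
i=23 'a': node 4→5  → match P0@[19:23],P3@[20:23]
i=24 'b': node 5→10 (fail-walked)
i=25 'a': node 10→1 (fail-walked)
i=26 'a': node 1→1 (fail-walked)
i=27 'b': node 1→10 (fail-walked)
i=28 'a': node 10→1 (fail-walked)
i=29 'b': node 1→10 (fail-walked)
i=30 'b': node 10→11
i=31 'c': node 11→12
i=32 'c': node 12→13  → match P2@[29:32]
i=33 'a': node 13→7 (fail-walked)
i=34 'c': node 7→8
i=35 'b': node 8→3 (fail-walked)
i=36 'b': node 3→4
i=37 'a': node 4→5  → match P0@[33:37],P3@[34:37]
i=38 'b': node 5→10 (fail-walked)
i=39 'b': node 10→11
i=40 'c': node 11→12
i=41 'c': node 12→13  → match P2@[38:41]
i=42 'c': node 13→6 (fail-walked)
i=43 'a': node 6→7
i=44 'c': node 7→8
i=45 'a': node 8→9  → match P1@[42:45]
i=46 'c': node 9→8 (fail-walked)
i=47 'a': node 8→9  → match P1@[44:47]
i=48 'c': node 9→8 (fail-walked)
i=49 'a': node 8→9  → match P1@[46:49]
i=50 'a': node 9→1 (fail-walked)
i=51 'b': node 1→10 (fail-walked)
i=52 'b': node 10→11
i=53 'a': node 11→1 (fail-walked)
i=54 'a': node 1→1 (fail-walked)
i=55 'c': node 1→2
i=56 'b': node 2→3
i=57 'b': node 3→4
i=58 'a': node 4→5  → match P0@[54:58],P3@[55:58]
i=59 'c': node 5→2 (fail-walked)
i=60 'c': node 2→6 (fail-walked)
i=61 'a': node 6→7
i=62 'c': node 7→8
i=63 'b': node 8→3 (fail-walked)
i=64 'b': node 3→4
i=65 'a': node 4→5  → match P0@[61:65],P3@[62:65]
i=66 'b': node 5→10 (fail-walked)
i=67 'a': node 10→1 (fail-walked)
i=68 'a': node 1→1 (fail-walked)
i=69 'a': node 1→1 (fail-walked)
i=70 'c': node 1→2
i=71 'b': node 2→3
i=72 'b': node 3→4
i=73 'a': node 4→5  → match P0@[69:73],P3@[70:73]
i=74 'a': node 5→1 (fail-walked)
i=75 'c': node 1→2

Result: [[4,1],[13,2],[18,2],[23,0],[23,3],[32,2],[37,0],[37,3],[41,2],[45,1],[47,1],[49,1],[58,0],[58,3],[65,0],[65,3],[73,0],[73,3]]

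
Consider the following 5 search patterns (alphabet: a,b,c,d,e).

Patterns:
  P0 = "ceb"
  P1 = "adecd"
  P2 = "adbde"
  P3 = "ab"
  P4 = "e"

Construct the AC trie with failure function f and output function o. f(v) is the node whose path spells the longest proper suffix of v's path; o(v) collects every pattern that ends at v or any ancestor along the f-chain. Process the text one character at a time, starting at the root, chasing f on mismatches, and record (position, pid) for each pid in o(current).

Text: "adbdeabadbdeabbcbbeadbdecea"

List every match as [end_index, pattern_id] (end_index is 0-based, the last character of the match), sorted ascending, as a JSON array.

Build automaton:
Trie (insert patterns):
  0='ε' goto a→4 c→1 e→13
  1='c' goto e→2
  2='ce' goto b→3
  3='ceb' goto ·  [P0 ends]
  4='a' goto b→12 d→5
  5='ad' goto b→9 e→6
  6='ade' goto c→7
  7='adec' goto d→8
  8='adecd' goto ·  [P1 ends]
  9='adb' goto d→10
  10='adbd' goto e→11
  11='adbde' goto ·  [P2 ends]
  12='ab' goto ·  [P3 ends]
  13='e' goto ·  [P4 ends]

Failure links (BFS by depth):
  fail(1) 'c': from fail(0)=0 chase 'c': 0 ⇒ 0;  out=∅∪out(0)=∅
  fail(4) 'a': from fail(0)=0 chase 'a': 0 ⇒ 0;  out=∅∪out(0)=∅
  fail(13) 'e': from fail(0)=0 chase 'e': 0 ⇒ 0;  out={4}∪out(0)={4}
  fail(2) 'ce': from fail(1)=0 chase 'e': 0 ⇒ 13;  out=∅∪out(13)={4}
  fail(5) 'ad': from fail(4)=0 chase 'd': 0 ⇒ 0;  out=∅∪out(0)=∅
  fail(12) 'ab': from fail(4)=0 chase 'b': 0 ⇒ 0;  out={3}∪out(0)={3}
  fail(3) 'ceb': from fail(2)=13 chase 'b': 13→0 ⇒ 0;  out={0}∪out(0)={0}
  fail(6) 'ade': from fail(5)=0 chase 'e': 0 ⇒ 13;  out=∅∪out(13)={4}
  fail(9) 'adb': from fail(5)=0 chase 'b': 0 ⇒ 0;  out=∅∪out(0)=∅
  fail(7) 'adec': from fail(6)=13 chase 'c': 13→0 ⇒ 1;  out=∅∪out(1)=∅
  fail(10) 'adbd': from fail(9)=0 chase 'd': 0 ⇒ 0;  out=∅∪out(0)=∅
  fail(8) 'adecd': from fail(7)=1 chase 'd': 1→0 ⇒ 0;  out={1}∪out(0)={1}
  fail(11) 'adbde': from fail(10)=0 chase 'e': 0 ⇒ 13;  out={2}∪out(13)={2,4}

Scan:
pos 0 'a': at 4
pos 1 'd': at 5
pos 2 'b': at 9
pos 3 'd': at 10
pos 4 'e': at 11  → match P2@[0:4],P4@[4:4]
pos 5 'a': at 4 ·f
pos 6 'b': at 12  → match P3@[5:6]
pos 7 'a': at 4 ·f
pos 8 'd': at 5
pos 9 'b': at 9
pos 10 'd': at 10
pos 11 'e': at 11  → match P2@[7:11],P4@[11:11]
pos 12 'a': at 4 ·f
pos 13 'b': at 12  → match P3@[12:13]
pos 14 'b': at 0 ·f
pos 15 'c': at 1
pos 16 'b': at 0 ·f
pos 17 'b': at 0
pos 18 'e': at 13  → match P4@[18:18]
pos 19 'a': at 4 ·f
pos 20 'd': at 5
pos 21 'b': at 9
pos 22 'd': at 10
pos 23 'e': at 11  → match P2@[19:23],P4@[23:23]
pos 24 'c': at 1 ·f
pos 25 'e': at 2  → match P4@[25:25]
pos 26 'a': at 4 ·f

Result: [[4,2],[4,4],[6,3],[11,2],[11,4],[13,3],[18,4],[23,2],[23,4],[25,4]]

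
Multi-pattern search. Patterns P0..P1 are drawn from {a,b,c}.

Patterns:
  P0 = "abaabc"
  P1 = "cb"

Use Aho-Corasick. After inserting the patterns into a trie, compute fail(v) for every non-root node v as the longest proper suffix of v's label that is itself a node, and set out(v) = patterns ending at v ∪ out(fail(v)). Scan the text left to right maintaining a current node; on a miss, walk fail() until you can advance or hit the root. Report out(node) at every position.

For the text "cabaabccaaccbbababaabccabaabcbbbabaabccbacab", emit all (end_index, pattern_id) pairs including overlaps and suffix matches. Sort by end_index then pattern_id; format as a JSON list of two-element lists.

Build:
Trie (insert patterns):
  n0 'ε': a→1 c→7
  n1 'a': b→2
  n2 'ab': a→3
  n3 'aba': a→4
  n4 'abaa': b→5
  n5 'abaab': c→6
  n6 'abaabc': ·  ←P0
  n7 'c': b→8
  n8 'cb': ·  ←P1

BFS fail/out derivation:
  n1('a'): parent n0 fail=0; on 'a' 0 → fail=0;  out ∅∪∅=∅
  n7('c'): parent n0 fail=0; on 'c' 0 → fail=0;  out ∅∪∅=∅
  n2('ab'): parent n1 fail=0; on 'b' 0 → fail=0;  out ∅∪∅=∅
  n8('cb'): parent n7 fail=0; on 'b' 0 → fail=0;  out {1}∪∅={1}
  n3('aba'): parent n2 fail=0; on 'a' 0 → fail=1;  out ∅∪∅=∅
  n4('abaa'): parent n3 fail=1; on 'a' 1→0 → fail=1;  out ∅∪∅=∅
  n5('abaab'): parent n4 fail=1; on 'b' 1 → fail=2;  out ∅∪∅=∅
  n6('abaabc'): parent n5 fail=2; on 'c' 2→0 → fail=7;  out {0}∪∅={0}

Text stream:
i=0 'c': node 0→7
i=1 'a': node 7→1 (fail-walked)
i=2 'b': node 1→2
i=3 'a': node 2→3
i=4 'a': node 3→4
i=5 'b': node 4→5
i=6 'c': node 5→6  emit P0@[1:6]
i=7 'c': node 6→7 (fail-walked)
i=8 'a': node 7→1 (fail-walked)
i=9 'a': node 1→1 (fail-walked)
i=10 'c': node 1→7 (fail-walked)
i=11 'c': node 7→7 (fail-walked)
i=12 'b': node 7→8  emit P1@[11:12]
i=13 'b': node 8→0 (fail-walked)
i=14 'a': node 0→1
i=15 'b': node 1→2
i=16 'a': node 2→3
i=17 'b': node 3→2 (fail-walked)
i=18 'a': node 2→3
i=19 'a': node 3→4
i=20 'b': node 4→5
i=21 'c': node 5→6  emit P0@[16:21]
i=22 'c': node 6→7 (fail-walked)
i=23 'a': node 7→1 (fail-walked)
i=24 'b': node 1→2
i=25 'a': node 2→3
i=26 'a': node 3→4
i=27 'b': node 4→5
i=28 'c': node 5→6  emit P0@[23:28]
i=29 'b': node 6→8 (fail-walked)  emit P1@[28:29]
i=30 'b': node 8→0 (fail-walked)
i=31 'b': node 0→0
i=32 'a': node 0→1
i=33 'b': node 1→2
i=34 'a': node 2→3
i=35 'a': node 3→4
i=36 'b': node 4→5
i=37 'c': node 5→6  emit P0@[32:37]
i=38 'c': node 6→7 (fail-walked)
i=39 'b': node 7→8  emit P1@[38:39]
i=40 'a': node 8→1 (fail-walked)
i=41 'c': node 1→7 (fail-walked)
i=42 'a': node 7→1 (fail-walked)
i=43 'b': node 1→2

Result: [[6,0],[12,1],[21,0],[28,0],[29,1],[37,0],[39,1]]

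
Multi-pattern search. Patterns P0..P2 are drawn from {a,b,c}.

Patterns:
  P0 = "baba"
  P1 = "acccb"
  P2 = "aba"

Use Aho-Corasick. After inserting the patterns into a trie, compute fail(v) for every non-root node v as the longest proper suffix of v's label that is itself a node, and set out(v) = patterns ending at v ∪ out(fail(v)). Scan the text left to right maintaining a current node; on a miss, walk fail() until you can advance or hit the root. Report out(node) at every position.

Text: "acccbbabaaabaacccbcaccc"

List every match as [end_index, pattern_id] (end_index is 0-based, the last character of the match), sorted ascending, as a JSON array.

Build:
Trie (insert patterns):
  0='ε' goto a→5 b→1
  1='b' goto a→2
  2='ba' goto b→3
  3='bab' goto a→4
  4='baba' goto ·  [P0 ends]
  5='a' goto b→10 c→6
  6='ac' goto c→7
  7='acc' goto c→8
  8='accc' goto b→9
  9='acccb' goto ·  [P1 ends]
  10='ab' goto a→11
  11='aba' goto ·  [P2 ends]

Failure links (BFS by depth):
  fail(1) 'b': from fail(0)=0 chase 'b': 0 ⇒ 0;  out=∅∪out(0)=∅
  fail(5) 'a': from fail(0)=0 chase 'a': 0 ⇒ 0;  out=∅∪out(0)=∅
  fail(2) 'ba': from fail(1)=0 chase 'a': 0 ⇒ 5;  out=∅∪out(5)=∅
  fail(6) 'ac': from fail(5)=0 chase 'c': 0 ⇒ 0;  out=∅∪out(0)=∅
  fail(10) 'ab': from fail(5)=0 chase 'b': 0 ⇒ 1;  out=∅∪out(1)=∅
  fail(3) 'bab': from fail(2)=5 chase 'b': 5 ⇒ 10;  out=∅∪out(10)=∅
  fail(7) 'acc': from fail(6)=0 chase 'c': 0 ⇒ 0;  out=∅∪out(0)=∅
  fail(11) 'aba': from fail(10)=1 chase 'a': 1 ⇒ 2;  out={2}∪out(2)={2}
  fail(4) 'baba': from fail(3)=10 chase 'a': 10 ⇒ 11;  out={0}∪out(11)={0,2}
  fail(8) 'accc': from fail(7)=0 chase 'c': 0 ⇒ 0;  out=∅∪out(0)=∅
  fail(9) 'acccb': from fail(8)=0 chase 'b': 0 ⇒ 1;  out={1}∪out(1)={1}

Text stream:
pos 0 'a': at 5
pos 1 'c': at 6
pos 2 'c': at 7
pos 3 'c': at 8
pos 4 'b': at 9  emit P1@[0:4]
pos 5 'b': at 1 (fail-walked)
pos 6 'a': at 2
pos 7 'b': at 3
pos 8 'a': at 4  emit P0@[5:8],P2@[6:8]
pos 9 'a': at 5 (fail-walked)
pos 10 'a': at 5 (fail-walked)
pos 11 'b': at 10
pos 12 'a': at 11  emit P2@[10:12]
pos 13 'a': at 5 (fail-walked)
pos 14 'c': at 6
pos 15 'c': at 7
pos 16 'c': at 8
pos 17 'b': at 9  emit P1@[13:17]
pos 18 'c': at 0 (fail-walked)
pos 19 'a': at 5
pos 20 'c': at 6
pos 21 'c': at 7
pos 22 'c': at 8

Result: [[4,1],[8,0],[8,2],[12,2],[17,1]]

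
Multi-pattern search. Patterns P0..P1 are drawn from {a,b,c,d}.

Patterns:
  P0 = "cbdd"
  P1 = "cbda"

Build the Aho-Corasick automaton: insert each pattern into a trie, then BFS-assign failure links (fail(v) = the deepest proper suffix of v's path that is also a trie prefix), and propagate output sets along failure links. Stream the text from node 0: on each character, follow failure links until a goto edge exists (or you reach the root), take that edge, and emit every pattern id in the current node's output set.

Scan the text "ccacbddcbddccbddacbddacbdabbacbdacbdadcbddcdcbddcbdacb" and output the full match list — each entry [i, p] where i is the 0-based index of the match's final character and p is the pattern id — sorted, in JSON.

Build:
Trie nodes:
  0='ε' goto c→1
  1='c' goto b→2
  2='cb' goto d→3
  3='cbd' goto a→5 d→4
  4='cbdd' goto ·  [P0 ends]
  5='cbda' goto ·  [P1 ends]

Failure links (BFS by depth):
  fail(1) 'c': from fail(0)=0 chase 'c': 0 ⇒ 0;  out=∅∪out(0)=∅
  fail(2) 'cb': from fail(1)=0 chase 'b': 0 ⇒ 0;  out=∅∪out(0)=∅
  fail(3) 'cbd': from fail(2)=0 chase 'd': 0 ⇒ 0;  out=∅∪out(0)=∅
  fail(4) 'cbdd': from fail(3)=0 chase 'd': 0 ⇒ 0;  out={0}∪out(0)={0}
  fail(5) 'cbda': from fail(3)=0 chase 'a': 0 ⇒ 0;  out={1}∪out(0)={1}

Run:
[0] read 'c'  n0⇒n1
[1] read 'c'  n1⇒n1 (fail-walked)
[2] read 'a'  n1⇒n0 (fail-walked)
[3] read 'c'  n0⇒n1
[4] read 'b'  n1⇒n2
[5] read 'd'  n2⇒n3
[6] read 'd'  n3⇒n4  → match P0@[3:6]
[7] read 'c'  n4⇒n1 (fail-walked)
[8] read 'b'  n1⇒n2
[9] read 'd'  n2⇒n3
[10] read 'd'  n3⇒n4  → match P0@[7:10]
[11] read 'c'  n4⇒n1 (fail-walked)
[12] read 'c'  n1⇒n1 (fail-walked)
[13] read 'b'  n1⇒n2
[14] read 'd'  n2⇒n3
[15] read 'd'  n3⇒n4  → match P0@[12:15]
[16] read 'a'  n4⇒n0 (fail-walked)
[17] read 'c'  n0⇒n1
[18] read 'b'  n1⇒n2
[19] read 'd'  n2⇒n3
[20] read 'd'  n3⇒n4  → match P0@[17:20]
[21] read 'a'  n4⇒n0 (fail-walked)
[22] read 'c'  n0⇒n1
[23] read 'b'  n1⇒n2
[24] read 'd'  n2⇒n3
[25] read 'a'  n3⇒n5  → match P1@[22:25]
[26] read 'b'  n5⇒n0 (fail-walked)
[27] read 'b'  n0⇒n0
[28] read 'a'  n0⇒n0
[29] read 'c'  n0⇒n1
[30] read 'b'  n1⇒n2
[31] read 'd'  n2⇒n3
[32] read 'a'  n3⇒n5  → match P1@[29:32]
[33] read 'c'  n5⇒n1 (fail-walked)
[34] read 'b'  n1⇒n2
[35] read 'd'  n2⇒n3
[36] read 'a'  n3⇒n5  → match P1@[33:36]
[37] read 'd'  n5⇒n0 (fail-walked)
[38] read 'c'  n0⇒n1
[39] read 'b'  n1⇒n2
[40] read 'd'  n2⇒n3
[41] read 'd'  n3⇒n4  → match P0@[38:41]
[42] read 'c'  n4⇒n1 (fail-walked)
[43] read 'd'  n1⇒n0 (fail-walked)
[44] read 'c'  n0⇒n1
[45] read 'b'  n1⇒n2
[46] read 'd'  n2⇒n3
[47] read 'd'  n3⇒n4  → match P0@[44:47]
[48] read 'c'  n4⇒n1 (fail-walked)
[49] read 'b'  n1⇒n2
[50] read 'd'  n2⇒n3
[51] read 'a'  n3⇒n5  → match P1@[48:51]
[52] read 'c'  n5⇒n1 (fail-walked)
[53] read 'b'  n1⇒n2

Matches: [[6,0],[10,0],[15,0],[20,0],[25,1],[32,1],[36,1],[41,0],[47,0],[51,1]]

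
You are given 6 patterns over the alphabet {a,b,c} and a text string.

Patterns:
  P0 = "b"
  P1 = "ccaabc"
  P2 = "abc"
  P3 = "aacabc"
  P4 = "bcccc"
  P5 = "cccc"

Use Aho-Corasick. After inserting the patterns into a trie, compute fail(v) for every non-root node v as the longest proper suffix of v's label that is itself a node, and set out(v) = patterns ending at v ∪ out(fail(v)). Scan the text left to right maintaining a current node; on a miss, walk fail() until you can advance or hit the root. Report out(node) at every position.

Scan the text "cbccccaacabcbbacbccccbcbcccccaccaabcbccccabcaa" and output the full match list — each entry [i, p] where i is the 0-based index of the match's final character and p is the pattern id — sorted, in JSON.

Construct AC machine:
Trie (insert patterns):
  0='ε' goto a→8 b→1 c→2
  1='b' goto c→16  ←P0
  2='c' goto c→3
  3='cc' goto a→4 c→20
  4='cca' goto a→5
  5='ccaa' goto b→6
  6='ccaab' goto c→7
  7='ccaabc' goto ·  ←P1
  8='a' goto a→11 b→9
  9='ab' goto c→10
  10='abc' goto ·  ←P2
  11='aa' goto c→12
  12='aac' goto a→13
  13='aaca' goto b→14
  14='aacab' goto c→15
  15='aacabc' goto ·  ←P3
  16='bc' goto c→17
  17='bcc' goto c→18
  18='bccc' goto c→19
  19='bcccc' goto ·  ←P4
  20='ccc' goto c→21
  21='cccc' goto ·  ←P5

BFS fail/out derivation:
  n1('b'): parent n0 fail=0; on 'b' 0 → fail=0;  out {0}∪∅={0}
  n2('c'): parent n0 fail=0; on 'c' 0 → fail=0;  out ∅∪∅=∅
  n8('a'): parent n0 fail=0; on 'a' 0 → fail=0;  out ∅∪∅=∅
  n3('cc'): parent n2 fail=0; on 'c' 0 → fail=2;  out ∅∪∅=∅
  n9('ab'): parent n8 fail=0; on 'b' 0 → fail=1;  out ∅∪{0}={0}
  n11('aa'): parent n8 fail=0; on 'a' 0 → fail=8;  out ∅∪∅=∅
  n16('bc'): parent n1 fail=0; on 'c' 0 → fail=2;  out ∅∪∅=∅
  n4('cca'): parent n3 fail=2; on 'a' 2→0 → fail=8;  out ∅∪∅=∅
  n10('abc'): parent n9 fail=1; on 'c' 1 → fail=16;  out {2}∪∅={2}
  n12('aac'): parent n11 fail=8; on 'c' 8→0 → fail=2;  out ∅∪∅=∅
  n17('bcc'): parent n16 fail=2; on 'c' 2 → fail=3;  out ∅∪∅=∅
  n20('ccc'): parent n3 fail=2; on 'c' 2 → fail=3;  out ∅∪∅=∅
  n5('ccaa'): parent n4 fail=8; on 'a' 8 → fail=11;  out ∅∪∅=∅
  n13('aaca'): parent n12 fail=2; on 'a' 2→0 → fail=8;  out ∅∪∅=∅
  n18('bccc'): parent n17 fail=3; on 'c' 3 → fail=20;  out ∅∪∅=∅
  n21('cccc'): parent n20 fail=3; on 'c' 3 → fail=20;  out {5}∪∅={5}
  n6('ccaab'): parent n5 fail=11; on 'b' 11→8 → fail=9;  out ∅∪{0}={0}
  n14('aacab'): parent n13 fail=8; on 'b' 8 → fail=9;  out ∅∪{0}={0}
  n19('bcccc'): parent n18 fail=20; on 'c' 20 → fail=21;  out {4}∪{5}={4,5}
  n7('ccaabc'): parent n6 fail=9; on 'c' 9 → fail=10;  out {1}∪{2}={1,2}
  n15('aacabc'): parent n14 fail=9; on 'c' 9 → fail=10;  out {3}∪{2}={2,3}

Text stream:
i=0 'c': node 0→2
i=1 'b': node 2→1 (fail-walked)  emit P0@[1:1]
i=2 'c': node 1→16
i=3 'c': node 16→17
i=4 'c': node 17→18
i=5 'c': node 18→19  emit P4@[1:5],P5@[2:5]
i=6 'a': node 19→4 (fail-walked)
i=7 'a': node 4→5
i=8 'c': node 5→12 (fail-walked)
i=9 'a': node 12→13
i=10 'b': node 13→14  emit P0@[10:10]
i=11 'c': node 14→15  emit P2@[9:11],P3@[6:11]
i=12 'b': node 15→1 (fail-walked)  emit P0@[12:12]
i=13 'b': node 1→1 (fail-walked)  emit P0@[13:13]
i=14 'a': node 1→8 (fail-walked)
i=15 'c': node 8→2 (fail-walked)
i=16 'b': node 2→1 (fail-walked)  emit P0@[16:16]
i=17 'c': node 1→16
i=18 'c': node 16→17
i=19 'c': node 17→18
i=20 'c': node 18→19  emit P4@[16:20],P5@[17:20]
i=21 'b': node 19→1 (fail-walked)  emit P0@[21:21]
i=22 'c': node 1→16
i=23 'b': node 16→1 (fail-walked)  emit P0@[23:23]
i=24 'c': node 1→16
i=25 'c': node 16→17
i=26 'c': node 17→18
i=27 'c': node 18→19  emit P4@[23:27],P5@[24:27]
i=28 'c': node 19→21 (fail-walked)  emit P5@[25:28]
i=29 'a': node 21→4 (fail-walked)
i=30 'c': node 4→2 (fail-walked)
i=31 'c': node 2→3
i=32 'a': node 3→4
i=33 'a': node 4→5
i=34 'b': node 5→6  emit P0@[34:34]
i=35 'c': node 6→7  emit P1@[30:35],P2@[33:35]
i=36 'b': node 7→1 (fail-walked)  emit P0@[36:36]
i=37 'c': node 1→16
i=38 'c': node 16→17
i=39 'c': node 17→18
i=40 'c': node 18→19  emit P4@[36:40],P5@[37:40]
i=41 'a': node 19→4 (fail-walked)
i=42 'b': node 4→9 (fail-walked)  emit P0@[42:42]
i=43 'c': node 9→10  emit P2@[41:43]
i=44 'a': node 10→8 (fail-walked)
i=45 'a': node 8→11

All matches (sorted): [[1,0],[5,4],[5,5],[10,0],[11,2],[11,3],[12,0],[13,0],[16,0],[20,4],[20,5],[21,0],[23,0],[27,4],[27,5],[28,5],[34,0],[35,1],[35,2],[36,0],[40,4],[40,5],[42,0],[43,2]]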